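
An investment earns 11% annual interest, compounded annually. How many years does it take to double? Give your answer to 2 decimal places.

6.64 years

(1 + 0.11)^t = 2.
t = ln 2 / ln(1 + 0.11) ≈ 0.69315/0.10436 ≈ 6.6419.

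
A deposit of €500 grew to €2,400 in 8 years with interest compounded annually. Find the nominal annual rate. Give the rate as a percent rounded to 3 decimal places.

21.662%

The 8-period growth factor is 2,400/500 = 4.8.
r = 4.8^(1/8) − 1 ≈ 0.216621, i.e. 21.66206%.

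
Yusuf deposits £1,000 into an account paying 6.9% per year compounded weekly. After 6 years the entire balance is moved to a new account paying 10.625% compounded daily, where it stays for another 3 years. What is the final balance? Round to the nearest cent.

£2,080.13

Phase 1: 1,000·(1 + 0.069/52)^312 ≈ 1,512.4420.
Phase 2: 1,512.4420·(1 + 0.10625/365)^1095 ≈ 2,080.1275.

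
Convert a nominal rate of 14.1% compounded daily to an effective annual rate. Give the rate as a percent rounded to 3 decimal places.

15.139%

EAR = (1 + 14.1%/365)^365 − 1 = (1 + 0.000386301)^365 − 1.
(1 + 0.000386301)^365 ≈ 1.151393, so EAR ≈ 15.13933%.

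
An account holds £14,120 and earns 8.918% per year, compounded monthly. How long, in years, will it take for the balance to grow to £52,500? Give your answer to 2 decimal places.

14.78 years

We need (1 + 0.00743167)^(12t) = 3.7181, so 12t = ln 3.7181 / ln 1.007432 ≈ 177.3619.
t ≈ 177.3619/12 = 14.7802 years.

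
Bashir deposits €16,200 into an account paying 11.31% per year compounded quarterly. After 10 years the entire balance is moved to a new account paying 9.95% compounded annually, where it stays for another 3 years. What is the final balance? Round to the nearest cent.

After 10 years at 11.31%: 16,200 × 3.05050039 ≈ 49,418.1063.
Then 3 years at 9.95%: 49,418.1063 × 1.3291858249 ≈ 65,685.8464.

€65,685.85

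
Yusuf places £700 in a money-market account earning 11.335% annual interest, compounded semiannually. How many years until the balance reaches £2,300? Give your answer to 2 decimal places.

10.79 years

We need (1 + 0.056675)^(2t) = 3.2857, so 2t = ln 3.2857 / ln 1.056675 ≈ 21.5789.
t ≈ 21.5789/2 = 10.7895 years.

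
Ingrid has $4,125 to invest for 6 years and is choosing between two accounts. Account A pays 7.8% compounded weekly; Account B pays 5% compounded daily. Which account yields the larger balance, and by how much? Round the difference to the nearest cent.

Account A, by $1,016.43

Account A growth factor: (1 + 0.0015)^312 ≈ 1.596237585; balance ≈ 6,584.4800.
Account B growth factor: (1 + 0.05/365)^2190 ≈ 1.349831074; balance ≈ 5,568.0532.
Account A is larger by 1,016.4269.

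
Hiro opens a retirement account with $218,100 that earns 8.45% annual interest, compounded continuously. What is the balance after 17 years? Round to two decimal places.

A = P·e^(rt) = 218,100·e^(0.0845·17) = 218,100·e^1.4365.
e^1.4365 ≈ 4.20594920326, so A ≈ 917,317.5212.

$917,317.52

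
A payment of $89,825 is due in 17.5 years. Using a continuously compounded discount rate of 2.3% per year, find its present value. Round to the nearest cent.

P = A·e^(−rt) = 89,825·e^(−0.4025).
e^(−0.4025) ≈ 0.66864633893, so P ≈ 60,061.1574.

$60,061.16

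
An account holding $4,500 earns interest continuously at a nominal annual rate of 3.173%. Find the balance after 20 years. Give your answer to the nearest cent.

A = P·e^(rt) = 4,500·e^(0.03173·20) = 4,500·e^0.6346.
e^0.6346 ≈ 1.886267484, so A ≈ 8,488.2037.

$8,488.20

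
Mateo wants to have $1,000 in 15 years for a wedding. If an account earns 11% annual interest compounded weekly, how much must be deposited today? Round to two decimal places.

Growth factor = (1 + 0.11/52)^780 ≈ 5.19791334.
P = 1,000/5.19791334 ≈ 192.3849.

$192.38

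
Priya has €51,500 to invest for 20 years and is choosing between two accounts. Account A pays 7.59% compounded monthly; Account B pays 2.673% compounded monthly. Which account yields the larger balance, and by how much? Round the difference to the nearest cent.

A: (1 + 0.006325)^240 ≈ 4.54132796371, so 51,500 × 4.54132796371 ≈ 233,878.3901.
B: (1 + 0.0022275)^240 ≈ 1.7057509812, so 51,500 × 1.7057509812 ≈ 87,846.1755.
Difference ≈ 146,032.2146 in favor of A.

Account A, by €146,032.21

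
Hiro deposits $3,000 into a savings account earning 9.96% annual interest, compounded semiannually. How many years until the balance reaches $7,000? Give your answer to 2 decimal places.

(1 + 0.0498)^(2t) = 7,000/3,000 = 2.3333.
2t·ln(1 + 0.0498) = ln(2.3333); 2t = 0.8473/0.0485997 ≈ 17.4342.
t ≈ 8.7171 years.

8.72 years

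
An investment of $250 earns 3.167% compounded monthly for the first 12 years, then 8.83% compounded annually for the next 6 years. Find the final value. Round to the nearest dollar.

Phase 1: 250·(1 + 0.03167/12)^144 ≈ 365.4028.
Phase 2: 365.4028·(1 + 0.0883)^6 ≈ 607.1048.

$607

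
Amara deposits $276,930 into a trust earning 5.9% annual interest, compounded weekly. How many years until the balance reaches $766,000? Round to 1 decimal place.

17.3 years

(1 + 0.00113462)^(52t) = 766,000/276,930 = 2.766.
52t·ln(1 + 0.00113462) = ln(2.766); 52t = 1.0174/0.00113397 ≈ 897.2155.
t ≈ 17.2541 years.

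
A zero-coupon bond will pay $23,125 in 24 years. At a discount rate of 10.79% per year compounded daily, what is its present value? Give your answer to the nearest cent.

$1,736.20

Growth factor = (1 + 0.1079/365)^8760 ≈ 13.319342623.
P = 23,125/13.319342623 ≈ 1,736.1968.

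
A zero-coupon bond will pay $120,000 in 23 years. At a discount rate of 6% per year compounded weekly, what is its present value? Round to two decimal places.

Periodic rate = 6%/52 = 0.00115385; 1196 periods.
P = 120,000/(1 + 0.06/52)^1196 ≈ 120,000/3.971740684 ≈ 30,213.4529.

$30,213.45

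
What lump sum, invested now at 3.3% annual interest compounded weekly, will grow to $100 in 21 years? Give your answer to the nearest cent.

$50.02

Periodic rate = 3.3%/52 = 0.000634615; 1092 periods.
P = 100/(1 + 0.033/52)^1092 ≈ 100/1.9992662 ≈ 50.0184.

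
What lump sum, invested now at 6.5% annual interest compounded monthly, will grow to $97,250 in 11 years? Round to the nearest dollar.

$47,666

Growth factor = (1 + 0.065/12)^132 ≈ 2.0402462394.
P = 97,250/2.0402462394 ≈ 47,665.8151.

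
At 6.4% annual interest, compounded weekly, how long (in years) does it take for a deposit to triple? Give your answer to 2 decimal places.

17.18 years

(1 + 0.00123077)^(52t) = 3.
52t = ln 3 / ln(1 + 0.00123077) ≈ 1.0986/0.00123001 ≈ 893.1717.
t ≈ 17.1764.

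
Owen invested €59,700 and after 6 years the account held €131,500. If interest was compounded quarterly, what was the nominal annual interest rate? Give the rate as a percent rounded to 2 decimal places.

The 24-period growth factor is 131,500/59,700 = 2.20268.
r/4 = 2.20268^(1/24) − 1 ≈ 0.0334504, so r ≈ 4·0.0334504 = 13.38016%.

13.38%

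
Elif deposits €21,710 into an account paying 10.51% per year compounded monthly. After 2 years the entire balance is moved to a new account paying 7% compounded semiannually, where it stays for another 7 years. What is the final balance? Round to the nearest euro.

Phase 1: 21,710·(1 + 0.1051/12)^24 ≈ 26,764.0033.
Phase 2: 26,764.0033·(1 + 0.035)^14 ≈ 43,322.7455.

€43,323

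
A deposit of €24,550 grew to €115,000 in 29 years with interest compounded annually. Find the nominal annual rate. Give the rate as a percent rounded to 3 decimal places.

The 29-period growth factor is 115,000/24,550 = 4.68432.
r = 4.68432^(1/29) − 1 ≈ 0.0546922, i.e. 5.46922%.

5.469%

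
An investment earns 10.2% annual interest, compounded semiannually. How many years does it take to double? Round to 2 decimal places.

(1 + 0.051)^(2t) = 2.
2t = ln 2 / ln(1 + 0.051) ≈ 0.69315/0.0497421 ≈ 13.9348.
t ≈ 6.9674.

6.97 years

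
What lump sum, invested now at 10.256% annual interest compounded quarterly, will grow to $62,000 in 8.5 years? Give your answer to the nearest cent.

Periodic rate = 10.256%/4 = 0.02564; 34 periods.
P = 62,000/(1 + 0.02564)^34 ≈ 62,000/2.3649845081 ≈ 26,215.8165.

$26,215.82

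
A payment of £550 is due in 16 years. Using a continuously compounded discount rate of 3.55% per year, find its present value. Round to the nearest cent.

£311.66

P = A·e^(−rt) = 550·e^(−0.568).
e^(−0.568) ≈ 0.566657621, so P ≈ 311.6617.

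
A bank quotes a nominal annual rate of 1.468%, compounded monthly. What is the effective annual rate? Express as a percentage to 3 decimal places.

One year is 12 periods at 0.00122333 each: (1 + 0.00122333)^12 ≈ 1.014779.
EAR = 1.014779 − 1 ≈ 1.47792%.

1.478%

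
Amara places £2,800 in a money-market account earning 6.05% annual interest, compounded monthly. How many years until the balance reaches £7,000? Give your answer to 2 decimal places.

(1 + 0.00504167)^(12t) = 7,000/2,800 = 2.5.
12t·ln(1 + 0.00504167) = ln(2.5); 12t = 0.91629/0.005029 ≈ 182.2014.
t ≈ 15.1834 years.

15.18 years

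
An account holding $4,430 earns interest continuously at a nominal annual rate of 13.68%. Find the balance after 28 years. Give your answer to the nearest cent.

A = P·e^(rt) = 4,430·e^(0.1368·28) = 4,430·e^3.8304.
e^3.8304 ≈ 46.080966935, so A ≈ 204,138.6835.

$204,138.68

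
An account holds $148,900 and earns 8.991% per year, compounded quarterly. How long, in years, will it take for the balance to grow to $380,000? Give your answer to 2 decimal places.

We need (1 + 0.0224775)^(4t) = 2.552, so 4t = ln 2.552 / ln 1.022477 ≈ 42.1482.
t ≈ 42.1482/4 = 10.5371 years.

10.54 years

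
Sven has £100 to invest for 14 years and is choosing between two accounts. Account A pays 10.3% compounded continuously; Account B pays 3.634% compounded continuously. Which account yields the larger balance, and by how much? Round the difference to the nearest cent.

Account A, by £256.59

Account A growth factor: e^(0.103·14) = e^1.442 ≈ 4.22914566; balance ≈ 422.9146.
Account B growth factor: e^(0.03634·14) = e^0.50876 ≈ 1.66322751; balance ≈ 166.3228.
Account A is larger by 256.5918.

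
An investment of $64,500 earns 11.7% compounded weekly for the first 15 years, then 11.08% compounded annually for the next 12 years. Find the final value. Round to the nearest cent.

Phase 1: 64,500·(1 + 0.00225)^780 ≈ 372,297.7009.
Phase 2: 372,297.7009·(1 + 0.1108)^12 ≈ 1,313,774.4368.

$1,313,774.44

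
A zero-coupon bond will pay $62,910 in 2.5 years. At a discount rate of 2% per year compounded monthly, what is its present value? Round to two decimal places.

Periodic rate = 2%/12 = 0.00166667; 30 periods.
P = 62,910/(1 + 0.02/12)^30 ≈ 62,910/1.0512273429 ≈ 59,844.3338.

$59,844.33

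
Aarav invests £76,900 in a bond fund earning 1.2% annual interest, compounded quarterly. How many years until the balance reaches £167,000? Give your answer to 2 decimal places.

(1 + 0.003)^(4t) = 167,000/76,900 = 2.1717.
4t·ln(1 + 0.003) = ln(2.1717); 4t = 0.77549/0.00299551 ≈ 258.8835.
t ≈ 64.7209 years.

64.72 years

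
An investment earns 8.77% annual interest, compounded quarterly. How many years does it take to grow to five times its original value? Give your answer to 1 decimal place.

(1 + 0.021925)^(4t) = 5.
4t = ln 5 / ln(1 + 0.021925) ≈ 1.6094/0.0216881 ≈ 74.2083.
t ≈ 18.5521.

18.6 years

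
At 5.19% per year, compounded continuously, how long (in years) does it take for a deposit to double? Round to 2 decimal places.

13.36 years

e^(0.0519t) = 2, so 0.0519t = ln 2 ≈ 0.69315.
t ≈ 0.69315/0.0519 ≈ 13.3554.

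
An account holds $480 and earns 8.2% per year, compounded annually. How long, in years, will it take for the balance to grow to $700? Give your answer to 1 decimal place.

4.8 years

(1 + 0.082)^t = 700/480 = 1.4583.
t·ln(1 + 0.082) = ln(1.4583); t = 0.37729/0.0788112 ≈ 4.7873.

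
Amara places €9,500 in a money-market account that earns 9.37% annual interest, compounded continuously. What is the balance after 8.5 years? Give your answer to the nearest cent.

A = P·e^(rt) = 9,500·e^(0.0937·8.5) = 9,500·e^0.79645.
e^0.79645 ≈ 2.2176542653, so A ≈ 21,067.7155.

€21,067.72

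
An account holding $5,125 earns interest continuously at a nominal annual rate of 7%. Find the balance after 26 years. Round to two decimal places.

A = P·e^(rt) = 5,125·e^(0.07·26) = 5,125·e^1.82.
e^1.82 ≈ 6.1718584499, so A ≈ 31,630.7746.

$31,630.77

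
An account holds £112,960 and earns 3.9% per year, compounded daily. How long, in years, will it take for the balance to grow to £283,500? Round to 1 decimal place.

23.6 years

We need (1 + 0.000106849)^(365t) = 2.5097, so 365t = ln 2.5097 / ln 1.000107 ≈ 8612.3857.
t ≈ 8612.3857/365 = 23.5956 years.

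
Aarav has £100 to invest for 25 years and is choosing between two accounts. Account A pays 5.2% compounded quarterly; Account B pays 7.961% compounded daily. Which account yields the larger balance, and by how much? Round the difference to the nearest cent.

Account B, by £367.71

Account A growth factor: (1 + 0.013)^100 ≈ 3.63868563; balance ≈ 363.8686.
Account B growth factor: (1 + 0.07961/365)^9125 ≈ 7.31577507; balance ≈ 731.5775.
Account B is larger by 367.7089.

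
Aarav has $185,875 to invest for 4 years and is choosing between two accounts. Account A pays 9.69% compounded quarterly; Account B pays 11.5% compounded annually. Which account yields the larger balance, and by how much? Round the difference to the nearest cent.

Account B, by $14,676.73

Account A growth factor: (1 + 0.024225)^16 ≈ 1.46664820503; balance ≈ 272,613.2351.
Account B growth factor: (1 + 0.115)^4 ≈ 1.54560840062; balance ≈ 287,289.9615.
Account B is larger by 14,676.7264.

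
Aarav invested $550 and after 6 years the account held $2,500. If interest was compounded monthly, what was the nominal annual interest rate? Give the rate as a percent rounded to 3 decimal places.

25.503%

(1 + r/12)^72 = 2,500/550 = 4.54545.
1 + r/12 = 4.54545^(1/72) ≈ 1.021252, so r/12 ≈ 0.0212522.
r ≈ 12·0.0212522 = 25.50268%.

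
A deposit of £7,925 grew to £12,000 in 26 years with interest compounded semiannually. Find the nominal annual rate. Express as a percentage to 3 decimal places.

1.602%

(1 + r/2)^52 = 12,000/7,925 = 1.5142.
1 + r/2 = 1.5142^(1/52) ≈ 1.00801, so r/2 ≈ 0.00801046.
r ≈ 2·0.00801046 = 1.60209%.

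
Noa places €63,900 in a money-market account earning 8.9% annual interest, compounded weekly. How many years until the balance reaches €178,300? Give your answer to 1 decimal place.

We need (1 + 0.00171154)^(52t) = 2.7903, so 52t = ln 2.7903 / ln 1.001712 ≈ 600.0602.
t ≈ 600.0602/52 = 11.5396 years.

11.5 years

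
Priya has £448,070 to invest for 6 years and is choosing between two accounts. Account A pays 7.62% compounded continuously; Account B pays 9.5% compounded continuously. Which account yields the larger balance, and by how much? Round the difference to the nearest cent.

A: e^(0.0762·6) = e^0.4572 ≈ 1.57964478161, so 448,070 × 1.57964478161 ≈ 707,791.4373.
B: e^(0.095·6) = e^0.57 ≈ 1.76826705143, so 448,070 × 1.76826705143 ≈ 792,307.4177.
Difference ≈ 84,515.9804 in favor of B.

Account B, by £84,515.98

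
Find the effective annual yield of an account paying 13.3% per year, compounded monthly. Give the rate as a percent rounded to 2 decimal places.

EAR = (1 + 13.3%/12)^12 − 1 = (1 + 0.0110833)^12 − 1.
(1 + 0.0110833)^12 ≈ 1.141415, so EAR ≈ 14.14146%.

14.14%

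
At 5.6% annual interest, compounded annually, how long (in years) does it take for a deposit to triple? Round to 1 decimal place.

20.2 years

(1 + 0.056)^t = 3.
t = ln 3 / ln(1 + 0.056) ≈ 1.0986/0.0544882 ≈ 20.1624.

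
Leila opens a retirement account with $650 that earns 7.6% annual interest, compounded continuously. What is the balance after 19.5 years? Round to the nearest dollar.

$2,861

A = P·e^(rt) = 650·e^(0.076·19.5) = 650·e^1.482.
e^1.482 ≈ 4.401740364, so A ≈ 2,861.1312.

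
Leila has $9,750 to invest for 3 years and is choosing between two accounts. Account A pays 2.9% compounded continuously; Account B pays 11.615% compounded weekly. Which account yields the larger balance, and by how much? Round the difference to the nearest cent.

Account B, by $3,172.87

A: e^(0.029·3) = e^0.087 ≈ 1.0908966797, so 9,750 × 1.0908966797 ≈ 10,636.2426.
B: (1 + 0.11615/52)^156 ≈ 1.4163192377, so 9,750 × 1.4163192377 ≈ 13,809.1126.
Difference ≈ 3,172.8699 in favor of B.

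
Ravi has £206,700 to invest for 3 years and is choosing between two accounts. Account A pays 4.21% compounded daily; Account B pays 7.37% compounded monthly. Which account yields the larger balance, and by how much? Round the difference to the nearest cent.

Account A growth factor: (1 + 0.0421/365)^1095 ≈ 1.1346142402; balance ≈ 234,524.7634.
Account B growth factor: (1 + 0.0737/12)^36 ≈ 1.24660493727; balance ≈ 257,673.2405.
Account B is larger by 23,148.4771.

Account B, by £23,148.48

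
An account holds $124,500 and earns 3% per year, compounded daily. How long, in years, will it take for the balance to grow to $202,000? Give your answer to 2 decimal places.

We need (1 + 0.0000821918)^(365t) = 1.6225, so 365t = ln 1.6225 / ln 1.000082 ≈ 5888.4461.
t ≈ 5888.4461/365 = 16.1327 years.

16.13 years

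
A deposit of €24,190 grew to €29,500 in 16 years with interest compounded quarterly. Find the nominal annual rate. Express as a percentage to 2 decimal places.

(1 + r/4)^64 = 29,500/24,190 = 1.21951.
1 + r/4 = 1.21951^(1/64) ≈ 1.003106, so r/4 ≈ 0.00310561.
r ≈ 4·0.00310561 = 1.24224%.

1.24%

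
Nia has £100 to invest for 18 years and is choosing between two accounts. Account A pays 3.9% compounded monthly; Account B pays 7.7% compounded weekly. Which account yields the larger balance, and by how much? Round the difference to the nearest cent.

A: (1 + 0.00325)^216 ≈ 2.01548874, so 100 × 2.01548874 ≈ 201.5489.
B: (1 + 0.077/52)^936 ≈ 3.99472539, so 100 × 3.99472539 ≈ 399.4725.
Difference ≈ 197.9237 in favor of B.

Account B, by £197.92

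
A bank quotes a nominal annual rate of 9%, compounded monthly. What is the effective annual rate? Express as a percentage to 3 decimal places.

9.381%

One year is 12 periods at 0.0075 each: (1 + 0.0075)^12 ≈ 1.093807.
EAR = 1.093807 − 1 ≈ 9.38069%.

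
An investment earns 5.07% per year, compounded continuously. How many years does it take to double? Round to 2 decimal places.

e^(0.0507t) = 2, so 0.0507t = ln 2 ≈ 0.69315.
t ≈ 0.69315/0.0507 ≈ 13.6715.

13.67 years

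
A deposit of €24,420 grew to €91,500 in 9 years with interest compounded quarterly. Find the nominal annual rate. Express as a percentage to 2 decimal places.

(1 + r/4)^36 = 91,500/24,420 = 3.74693.
1 + r/4 = 3.74693^(1/36) ≈ 1.037374, so r/4 ≈ 0.0373742.
r ≈ 4·0.0373742 = 14.94967%.

14.95%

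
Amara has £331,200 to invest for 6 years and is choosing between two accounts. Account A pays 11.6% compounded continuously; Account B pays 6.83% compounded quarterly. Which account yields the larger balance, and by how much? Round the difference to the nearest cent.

Account A, by £167,057.24

A: e^(0.116·6) = e^0.696 ≈ 2.0057137852, so 331,200 × 2.0057137852 ≈ 664,292.4057.
B: (1 + 0.017075)^24 ≈ 1.5013138967, so 331,200 × 1.5013138967 ≈ 497,235.1626.
Difference ≈ 167,057.2431 in favor of A.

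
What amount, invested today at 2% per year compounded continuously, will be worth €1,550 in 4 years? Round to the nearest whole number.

P = A·e^(−rt) = 1,550·e^(−0.08).
e^(−0.08) ≈ 0.9231163464, so P ≈ 1,430.8303.

€1,431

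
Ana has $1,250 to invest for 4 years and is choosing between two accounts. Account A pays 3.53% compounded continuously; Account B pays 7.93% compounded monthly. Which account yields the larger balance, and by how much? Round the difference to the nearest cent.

A: e^(0.0353·4) = e^0.1412 ≈ 1.151654956, so 1,250 × 1.151654956 ≈ 1,439.5687.
B: (1 + 0.0793/12)^48 ≈ 1.37184495, so 1,250 × 1.37184495 ≈ 1,714.8062.
Difference ≈ 275.2375 in favor of B.

Account B, by $275.24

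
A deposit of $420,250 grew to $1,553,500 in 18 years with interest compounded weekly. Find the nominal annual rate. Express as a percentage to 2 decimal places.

7.27%

The 936-period growth factor is 1,553,500/420,250 = 3.69661.
r/52 = 3.69661^(1/936) − 1 ≈ 0.00139779, so r ≈ 52·0.00139779 = 7.26850%.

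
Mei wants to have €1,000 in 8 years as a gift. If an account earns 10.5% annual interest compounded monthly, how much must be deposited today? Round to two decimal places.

€433.29

Growth factor = (1 + 0.00875)^96 ≈ 2.3079191.
P = 1,000/2.3079191 ≈ 433.2908.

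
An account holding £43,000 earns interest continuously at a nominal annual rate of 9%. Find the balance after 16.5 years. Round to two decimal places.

£189,843.51

A = P·e^(rt) = 43,000·e^(0.09·16.5) = 43,000·e^1.485.
e^1.485 ≈ 4.41496541278, so A ≈ 189,843.5127.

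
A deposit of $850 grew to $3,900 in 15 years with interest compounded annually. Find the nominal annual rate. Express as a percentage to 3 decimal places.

(1 + r)^15 = 3,900/850 = 4.58824.
1 + r = 4.58824^(1/15) ≈ 1.106903, so r ≈ 0.106903.
r ≈ 10.69034%.

10.690%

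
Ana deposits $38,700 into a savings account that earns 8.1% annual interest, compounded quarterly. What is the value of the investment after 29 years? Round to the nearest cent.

Periodic rate = 8.1%/4 = 0.02025; periods = 4·29 = 116.
A = 38,700·(1 + 0.02025)^116 ≈ 38,700·10.2321288315 ≈ 395,983.3858.

$395,983.39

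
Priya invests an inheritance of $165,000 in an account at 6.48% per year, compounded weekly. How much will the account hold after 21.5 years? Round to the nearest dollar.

$663,997

Periodic rate = 6.48%/52 = 0.00124615; periods = 52·21.5 = 1118.
A = 165,000·(1 + 0.0648/52)^1118 ≈ 165,000·4.02422622327 ≈ 663,997.3268.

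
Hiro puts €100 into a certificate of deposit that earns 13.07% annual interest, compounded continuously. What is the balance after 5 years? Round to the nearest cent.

A = P·e^(rt) = 100·e^(0.1307·5) = 100·e^0.6535.
e^0.6535 ≈ 1.92225697, so A ≈ 192.2257.

€192.23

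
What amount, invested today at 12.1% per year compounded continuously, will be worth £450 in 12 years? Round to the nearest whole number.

P = A·e^(−rt) = 450·e^(−1.452).
e^(−1.452) ≈ 0.234101616, so P ≈ 105.3457.

£105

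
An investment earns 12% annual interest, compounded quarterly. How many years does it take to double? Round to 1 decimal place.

(1 + 0.03)^(4t) = 2.
4t = ln 2 / ln(1 + 0.03) ≈ 0.69315/0.0295588 ≈ 23.4498.
t ≈ 5.8624.

5.9 years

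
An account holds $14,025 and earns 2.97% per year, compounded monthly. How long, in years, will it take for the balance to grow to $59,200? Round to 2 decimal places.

48.55 years

We need (1 + 0.002475)^(12t) = 4.221, so 12t = ln 4.221 / ln 1.002475 ≈ 582.5703.
t ≈ 582.5703/12 = 48.5475 years.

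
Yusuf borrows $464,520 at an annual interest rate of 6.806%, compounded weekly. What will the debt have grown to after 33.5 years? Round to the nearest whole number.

Periodic rate = 6.806%/52 = 0.00130885; periods = 52·33.5 = 1742.
A = 464,520·(1 + 0.06806/52)^1742 ≈ 464,520·9.762213907717 ≈ 4,534,743.6044.

$4,534,744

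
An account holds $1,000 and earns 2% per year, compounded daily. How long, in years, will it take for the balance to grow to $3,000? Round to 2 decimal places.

We need (1 + 0.0000547945)^(365t) = 3, so 365t = ln 3 / ln 1.000055 ≈ 20050.2236.
t ≈ 20050.2236/365 = 54.9321 years.

54.93 years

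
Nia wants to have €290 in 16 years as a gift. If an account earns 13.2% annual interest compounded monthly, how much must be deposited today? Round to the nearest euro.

€35

Growth factor = (1 + 0.011)^192 ≈ 8.16999656.
P = 290/8.16999656 ≈ 35.4957.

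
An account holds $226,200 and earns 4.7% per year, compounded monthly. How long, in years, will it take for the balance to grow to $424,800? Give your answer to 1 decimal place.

13.4 years

(1 + 0.00391667)^(12t) = 424,800/226,200 = 1.878.
12t·ln(1 + 0.00391667) = ln(1.878); 12t = 0.6302/0.00390902 ≈ 161.2167.
t ≈ 13.4347 years.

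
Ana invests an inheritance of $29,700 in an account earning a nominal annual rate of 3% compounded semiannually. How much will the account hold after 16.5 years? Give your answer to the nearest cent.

$48,544.03

Periodic rate = 3%/2 = 0.015; periods = 2·16.5 = 33.
A = 29,700·(1 + 0.015)^33 ≈ 29,700·1.634479185 ≈ 48,544.0318.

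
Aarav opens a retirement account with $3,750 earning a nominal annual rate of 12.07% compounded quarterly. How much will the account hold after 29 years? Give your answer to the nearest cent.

$117,952.73

Growth factor = (1 + 0.030175)^116 ≈ 31.4540617354.
A ≈ 3,750 × 31.4540617354 ≈ 117,952.7315.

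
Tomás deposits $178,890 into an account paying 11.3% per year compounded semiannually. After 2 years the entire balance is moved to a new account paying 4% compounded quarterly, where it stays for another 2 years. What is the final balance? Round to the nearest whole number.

Phase 1: 178,890·(1 + 0.0565)^4 ≈ 222,876.3925.
Phase 2: 222,876.3925·(1 + 0.01)^8 ≈ 241,343.1962.

$241,343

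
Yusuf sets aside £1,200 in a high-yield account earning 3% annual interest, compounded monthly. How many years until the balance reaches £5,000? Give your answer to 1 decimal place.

47.6 years

We need (1 + 0.0025)^(12t) = 4.1667, so 12t = ln 4.1667 / ln 1.0025 ≈ 571.5598.
t ≈ 571.5598/12 = 47.6300 years.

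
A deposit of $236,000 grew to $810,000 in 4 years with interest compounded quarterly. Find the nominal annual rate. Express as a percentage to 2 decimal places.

32.05%

(1 + r/4)^16 = 810,000/236,000 = 3.4322.
1 + r/4 = 3.4322^(1/16) ≈ 1.080123, so r/4 ≈ 0.0801232.
r ≈ 4·0.0801232 = 32.04930%.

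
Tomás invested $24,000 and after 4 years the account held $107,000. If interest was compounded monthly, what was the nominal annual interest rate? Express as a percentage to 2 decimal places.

The 48-period growth factor is 107,000/24,000 = 4.45833.
r/12 = 4.45833^(1/48) − 1 ≈ 0.0316311, so r ≈ 12·0.0316311 = 37.95732%.

37.96%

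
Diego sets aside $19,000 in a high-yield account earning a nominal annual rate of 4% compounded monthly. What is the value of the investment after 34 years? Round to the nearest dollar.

Periodic rate = 4%/12 = 0.00333333; periods = 12·34 = 408.
A = 19,000·(1 + 0.04/12)^408 ≈ 19,000·3.8873914637 ≈ 73,860.4378.

$73,860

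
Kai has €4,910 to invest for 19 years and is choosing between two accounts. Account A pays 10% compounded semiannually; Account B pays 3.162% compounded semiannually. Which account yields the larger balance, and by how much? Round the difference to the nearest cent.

Account A growth factor: (1 + 0.05)^38 ≈ 6.3854772899; balance ≈ 31,352.6935.
Account B growth factor: (1 + 0.01581)^38 ≈ 1.814990628; balance ≈ 8,911.6040.
Account A is larger by 22,441.0895.

Account A, by €22,441.09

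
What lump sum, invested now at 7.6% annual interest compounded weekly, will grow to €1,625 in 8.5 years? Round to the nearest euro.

Growth factor = (1 + 0.076/52)^442 ≈ 1.906994386.
P = 1,625/1.906994386 ≈ 852.1263.

€852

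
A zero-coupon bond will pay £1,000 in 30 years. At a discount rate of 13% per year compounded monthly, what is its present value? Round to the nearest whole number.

£21

Periodic rate = 13%/12 = 0.0108333; 360 periods.
P = 1,000/(1 + 0.13/12)^360 ≈ 1,000/48.3770893 ≈ 20.6709.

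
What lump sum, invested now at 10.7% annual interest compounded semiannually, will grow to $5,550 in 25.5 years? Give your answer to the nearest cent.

Growth factor = (1 + 0.0535)^51 ≈ 14.26794863.
P = 5,550/14.26794863 ≈ 388.9837.

$388.98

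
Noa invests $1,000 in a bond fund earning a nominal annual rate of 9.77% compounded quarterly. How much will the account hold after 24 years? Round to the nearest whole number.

Periodic rate = 9.77%/4 = 0.024425; periods = 4·24 = 96.
A = 1,000·(1 + 0.024425)^96 ≈ 1,000·10.141359267 ≈ 10,141.3593.

$10,141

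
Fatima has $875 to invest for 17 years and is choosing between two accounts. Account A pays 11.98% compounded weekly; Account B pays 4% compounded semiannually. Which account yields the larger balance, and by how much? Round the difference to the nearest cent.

Account A, by $4,975.16

Account A growth factor: (1 + 0.1198/52)^884 ≈ 7.646573129; balance ≈ 6,690.7515.
Account B growth factor: (1 + 0.02)^34 ≈ 1.960676032; balance ≈ 1,715.5915.
Account A is larger by 4,975.1600.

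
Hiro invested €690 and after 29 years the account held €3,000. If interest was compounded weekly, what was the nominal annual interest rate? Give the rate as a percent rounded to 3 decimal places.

(1 + r/52)^1508 = 3,000/690 = 4.34783.
1 + r/52 = 4.34783^(1/1508) ≈ 1.000975, so r/52 ≈ 0.000975061.
r ≈ 52·0.000975061 = 5.07032%.

5.070%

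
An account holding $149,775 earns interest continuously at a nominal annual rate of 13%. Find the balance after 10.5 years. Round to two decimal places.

A = P·e^(rt) = 149,775·e^(0.13·10.5) = 149,775·e^1.365.
e^1.365 ≈ 3.91572305199, so A ≈ 586,477.4201.

$586,477.42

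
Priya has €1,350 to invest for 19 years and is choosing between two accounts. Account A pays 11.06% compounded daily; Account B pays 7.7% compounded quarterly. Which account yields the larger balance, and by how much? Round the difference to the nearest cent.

Account A, by €5,286.25

Account A growth factor: (1 + 0.1106/365)^6935 ≈ 8.1750079381; balance ≈ 11,036.2607.
Account B growth factor: (1 + 0.01925)^76 ≈ 4.259265666; balance ≈ 5,750.0086.
Account A is larger by 5,286.2521.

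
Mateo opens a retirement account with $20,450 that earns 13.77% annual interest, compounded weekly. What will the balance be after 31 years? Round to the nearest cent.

$1,452,499.17

Growth factor = (1 + 0.1377/52)^1612 ≈ 71.02685429678.
A ≈ 20,450 × 71.02685429678 ≈ 1,452,499.1704.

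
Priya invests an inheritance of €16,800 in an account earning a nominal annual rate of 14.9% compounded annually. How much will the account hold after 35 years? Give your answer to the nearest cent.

Growth factor = (1 + 0.149)^35 ≈ 129.1817025684.
A ≈ 16,800 × 129.1817025684 ≈ 2,170,252.6031.

€2,170,252.60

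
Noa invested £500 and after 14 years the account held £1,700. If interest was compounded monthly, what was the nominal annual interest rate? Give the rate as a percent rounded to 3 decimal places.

The 168-period growth factor is 1,700/500 = 3.4.
r/12 = 3.4^(1/168) − 1 ≈ 0.00731097, so r ≈ 12·0.00731097 = 8.77317%.

8.773%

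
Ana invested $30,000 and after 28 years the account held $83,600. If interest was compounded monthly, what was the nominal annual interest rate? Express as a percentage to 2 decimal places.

3.67%

(1 + r/12)^336 = 83,600/30,000 = 2.78667.
1 + r/12 = 2.78667^(1/336) ≈ 1.003055, so r/12 ≈ 0.00305479.
r ≈ 12·0.00305479 = 3.66575%.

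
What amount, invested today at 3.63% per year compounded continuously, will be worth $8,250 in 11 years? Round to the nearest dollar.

$5,534

P = A·e^(−rt) = 8,250·e^(−0.3993).
e^(−0.3993) ≈ 0.6707894343, so P ≈ 5,534.0128.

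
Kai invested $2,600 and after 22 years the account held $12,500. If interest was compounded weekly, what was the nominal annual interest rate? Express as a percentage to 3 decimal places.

7.142%

(1 + r/52)^1144 = 12,500/2,600 = 4.80769.
1 + r/52 = 4.80769^(1/1144) ≈ 1.001374, so r/52 ≈ 0.00137351.
r ≈ 52·0.00137351 = 7.14225%.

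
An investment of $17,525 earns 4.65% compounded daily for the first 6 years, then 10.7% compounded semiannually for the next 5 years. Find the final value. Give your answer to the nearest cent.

After 6 years at 4.65%: 17,525 × 1.321783855 ≈ 23,164.2621.
Then 5 years at 10.7%: 23,164.2621 × 1.6840128436 ≈ 39,008.9148.

$39,008.91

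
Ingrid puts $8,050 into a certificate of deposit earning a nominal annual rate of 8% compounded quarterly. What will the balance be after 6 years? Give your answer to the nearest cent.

Growth factor = (1 + 0.02)^24 ≈ 1.6084372495.
A ≈ 8,050 × 1.6084372495 ≈ 12,947.9199.

$12,947.92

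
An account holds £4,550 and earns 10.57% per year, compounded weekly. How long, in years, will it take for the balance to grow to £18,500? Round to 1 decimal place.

We need (1 + 0.00203269)^(52t) = 4.0659, so 52t = ln 4.0659 / ln 1.002033 ≈ 690.7433.
t ≈ 690.7433/52 = 13.2835 years.

13.3 years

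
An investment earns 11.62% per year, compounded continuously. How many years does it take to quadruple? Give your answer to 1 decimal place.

11.9 years

e^(0.1162t) = 4, so 0.1162t = ln 4 ≈ 1.3863.
t ≈ 1.3863/0.1162 ≈ 11.9302.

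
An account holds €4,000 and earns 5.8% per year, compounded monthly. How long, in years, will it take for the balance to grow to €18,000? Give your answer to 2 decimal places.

(1 + 0.00483333)^(12t) = 18,000/4,000 = 4.5.
12t·ln(1 + 0.00483333) = ln(4.5); 12t = 1.5041/0.00482169 ≈ 311.9399.
t ≈ 25.9950 years.

25.99 years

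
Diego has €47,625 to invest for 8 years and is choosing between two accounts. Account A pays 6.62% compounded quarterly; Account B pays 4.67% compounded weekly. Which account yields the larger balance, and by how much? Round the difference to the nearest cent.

Account A growth factor: (1 + 0.01655)^32 ≈ 1.6909074214; balance ≈ 80,529.4659.
Account B growth factor: (1 + 0.0467/52)^416 ≈ 1.4527122691; balance ≈ 69,185.4218.
Account A is larger by 11,344.0441.

Account A, by €11,344.04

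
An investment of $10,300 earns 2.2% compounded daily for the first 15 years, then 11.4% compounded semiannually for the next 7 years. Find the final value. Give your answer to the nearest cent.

$31,131.49

After 15 years at 2.2%: 10,300 × 1.3909542956 ≈ 14,326.8292.
Then 7 years at 11.4%: 14,326.8292 × 2.1729504456 ≈ 31,131.4900.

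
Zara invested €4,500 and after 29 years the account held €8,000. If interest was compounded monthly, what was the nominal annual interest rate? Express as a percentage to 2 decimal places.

The 348-period growth factor is 8,000/4,500 = 1.77778.
r/12 = 1.77778^(1/348) − 1 ≈ 0.00165471, so r ≈ 12·0.00165471 = 1.98566%.

1.99%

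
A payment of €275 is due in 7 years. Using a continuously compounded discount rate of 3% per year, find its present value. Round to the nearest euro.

€223

P = A·e^(−rt) = 275·e^(−0.21).
e^(−0.21) ≈ 0.810584246, so P ≈ 222.9107.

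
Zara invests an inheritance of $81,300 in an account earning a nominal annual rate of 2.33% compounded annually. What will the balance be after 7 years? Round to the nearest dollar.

Growth factor = (1 + 0.0233)^7 ≈ 1.1749538777.
A ≈ 81,300 × 1.1749538777 ≈ 95,523.7503.

$95,524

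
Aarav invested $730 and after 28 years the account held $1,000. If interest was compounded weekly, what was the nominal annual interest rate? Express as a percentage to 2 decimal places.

(1 + r/52)^1456 = 1,000/730 = 1.36986.
1 + r/52 = 1.36986^(1/1456) ≈ 1.000216, so r/52 ≈ 0.000216171.
r ≈ 52·0.000216171 = 1.12409%.

1.12%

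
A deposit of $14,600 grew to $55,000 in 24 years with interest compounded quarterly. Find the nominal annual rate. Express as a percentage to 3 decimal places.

5.565%

The 96-period growth factor is 55,000/14,600 = 3.76712.
r/4 = 3.76712^(1/96) − 1 ≈ 0.0139116, so r ≈ 4·0.0139116 = 5.56465%.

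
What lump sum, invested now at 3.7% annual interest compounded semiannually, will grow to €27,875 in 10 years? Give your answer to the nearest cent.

€19,319.43

Growth factor = (1 + 0.0185)^20 ≈ 1.4428482822.
P = 27,875/1.4428482822 ≈ 19,319.4256.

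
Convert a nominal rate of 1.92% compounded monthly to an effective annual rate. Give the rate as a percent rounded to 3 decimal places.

1.937%

EAR = (1 + 1.92%/12)^12 − 1 = (1 + 0.0016)^12 − 1.
(1 + 0.0016)^12 ≈ 1.01937, so EAR ≈ 1.93699%.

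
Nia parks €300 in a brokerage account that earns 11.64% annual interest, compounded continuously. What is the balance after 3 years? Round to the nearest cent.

A = P·e^(rt) = 300·e^(0.1164·3) = 300·e^0.3492.
e^0.3492 ≈ 1.41793275, so A ≈ 425.3798.

€425.38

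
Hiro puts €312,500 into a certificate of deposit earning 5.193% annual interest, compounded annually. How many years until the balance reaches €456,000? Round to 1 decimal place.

7.5 years

(1 + 0.05193)^t = 456,000/312,500 = 1.4592.
t·ln(1 + 0.05193) = ln(1.4592); t = 0.37789/0.0506266 ≈ 7.4642.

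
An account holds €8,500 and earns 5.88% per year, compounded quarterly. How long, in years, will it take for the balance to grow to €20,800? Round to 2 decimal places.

(1 + 0.0147)^(4t) = 20,800/8,500 = 2.4471.
4t·ln(1 + 0.0147) = ln(2.4471); 4t = 0.89489/0.014593 ≈ 61.3230.
t ≈ 15.3308 years.

15.33 years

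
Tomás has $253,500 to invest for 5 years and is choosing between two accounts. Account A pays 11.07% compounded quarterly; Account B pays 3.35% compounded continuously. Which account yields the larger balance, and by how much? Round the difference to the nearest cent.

Account A growth factor: (1 + 0.027675)^20 ≈ 1.7262982632; balance ≈ 437,616.6097.
Account B growth factor: e^(0.0335·5) = e^0.1675 ≈ 1.18234529018; balance ≈ 299,724.5311.
Account A is larger by 137,892.0787.

Account A, by $137,892.08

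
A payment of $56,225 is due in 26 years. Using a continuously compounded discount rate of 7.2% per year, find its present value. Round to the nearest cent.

$8,648.29

P = A·e^(−rt) = 56,225·e^(−1.872).
e^(−1.872) ≈ 0.15381572253, so P ≈ 8,648.2890.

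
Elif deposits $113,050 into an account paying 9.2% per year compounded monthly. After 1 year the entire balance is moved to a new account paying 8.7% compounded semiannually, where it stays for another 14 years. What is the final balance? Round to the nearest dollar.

$408,190

After 1 years at 9.2%: 113,050 × 1.09598020316 ≈ 123,900.5620.
Then 14 years at 8.7%: 123,900.5620 × 3.29449380507 ≈ 408,189.6338.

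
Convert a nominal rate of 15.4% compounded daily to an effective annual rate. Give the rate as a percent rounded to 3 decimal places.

One year is 365 periods at 0.000421918 each: (1 + 0.000421918)^365 ≈ 1.166453.
EAR = 1.166453 − 1 ≈ 16.64530%.

16.645%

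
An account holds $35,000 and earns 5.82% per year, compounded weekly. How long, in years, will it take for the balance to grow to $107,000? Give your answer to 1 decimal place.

We need (1 + 0.00111923)^(52t) = 3.0571, so 52t = ln 3.0571 / ln 1.001119 ≈ 998.9951.
t ≈ 998.9951/52 = 19.2114 years.

19.2 years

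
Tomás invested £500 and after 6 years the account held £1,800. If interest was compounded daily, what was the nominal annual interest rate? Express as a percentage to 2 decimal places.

21.36%

(1 + r/365)^2190 = 1,800/500 = 3.6.
1 + r/365 = 3.6^(1/2190) ≈ 1.000585, so r/365 ≈ 0.000585072.
r ≈ 365·0.000585072 = 21.35514%.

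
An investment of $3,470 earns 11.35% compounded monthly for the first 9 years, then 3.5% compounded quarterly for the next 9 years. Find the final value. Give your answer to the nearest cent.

Phase 1: 3,470·(1 + 0.1135/12)^108 ≈ 9,591.2766.
Phase 2: 9,591.2766·(1 + 0.00875)^36 ≈ 13,124.5413.

$13,124.54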